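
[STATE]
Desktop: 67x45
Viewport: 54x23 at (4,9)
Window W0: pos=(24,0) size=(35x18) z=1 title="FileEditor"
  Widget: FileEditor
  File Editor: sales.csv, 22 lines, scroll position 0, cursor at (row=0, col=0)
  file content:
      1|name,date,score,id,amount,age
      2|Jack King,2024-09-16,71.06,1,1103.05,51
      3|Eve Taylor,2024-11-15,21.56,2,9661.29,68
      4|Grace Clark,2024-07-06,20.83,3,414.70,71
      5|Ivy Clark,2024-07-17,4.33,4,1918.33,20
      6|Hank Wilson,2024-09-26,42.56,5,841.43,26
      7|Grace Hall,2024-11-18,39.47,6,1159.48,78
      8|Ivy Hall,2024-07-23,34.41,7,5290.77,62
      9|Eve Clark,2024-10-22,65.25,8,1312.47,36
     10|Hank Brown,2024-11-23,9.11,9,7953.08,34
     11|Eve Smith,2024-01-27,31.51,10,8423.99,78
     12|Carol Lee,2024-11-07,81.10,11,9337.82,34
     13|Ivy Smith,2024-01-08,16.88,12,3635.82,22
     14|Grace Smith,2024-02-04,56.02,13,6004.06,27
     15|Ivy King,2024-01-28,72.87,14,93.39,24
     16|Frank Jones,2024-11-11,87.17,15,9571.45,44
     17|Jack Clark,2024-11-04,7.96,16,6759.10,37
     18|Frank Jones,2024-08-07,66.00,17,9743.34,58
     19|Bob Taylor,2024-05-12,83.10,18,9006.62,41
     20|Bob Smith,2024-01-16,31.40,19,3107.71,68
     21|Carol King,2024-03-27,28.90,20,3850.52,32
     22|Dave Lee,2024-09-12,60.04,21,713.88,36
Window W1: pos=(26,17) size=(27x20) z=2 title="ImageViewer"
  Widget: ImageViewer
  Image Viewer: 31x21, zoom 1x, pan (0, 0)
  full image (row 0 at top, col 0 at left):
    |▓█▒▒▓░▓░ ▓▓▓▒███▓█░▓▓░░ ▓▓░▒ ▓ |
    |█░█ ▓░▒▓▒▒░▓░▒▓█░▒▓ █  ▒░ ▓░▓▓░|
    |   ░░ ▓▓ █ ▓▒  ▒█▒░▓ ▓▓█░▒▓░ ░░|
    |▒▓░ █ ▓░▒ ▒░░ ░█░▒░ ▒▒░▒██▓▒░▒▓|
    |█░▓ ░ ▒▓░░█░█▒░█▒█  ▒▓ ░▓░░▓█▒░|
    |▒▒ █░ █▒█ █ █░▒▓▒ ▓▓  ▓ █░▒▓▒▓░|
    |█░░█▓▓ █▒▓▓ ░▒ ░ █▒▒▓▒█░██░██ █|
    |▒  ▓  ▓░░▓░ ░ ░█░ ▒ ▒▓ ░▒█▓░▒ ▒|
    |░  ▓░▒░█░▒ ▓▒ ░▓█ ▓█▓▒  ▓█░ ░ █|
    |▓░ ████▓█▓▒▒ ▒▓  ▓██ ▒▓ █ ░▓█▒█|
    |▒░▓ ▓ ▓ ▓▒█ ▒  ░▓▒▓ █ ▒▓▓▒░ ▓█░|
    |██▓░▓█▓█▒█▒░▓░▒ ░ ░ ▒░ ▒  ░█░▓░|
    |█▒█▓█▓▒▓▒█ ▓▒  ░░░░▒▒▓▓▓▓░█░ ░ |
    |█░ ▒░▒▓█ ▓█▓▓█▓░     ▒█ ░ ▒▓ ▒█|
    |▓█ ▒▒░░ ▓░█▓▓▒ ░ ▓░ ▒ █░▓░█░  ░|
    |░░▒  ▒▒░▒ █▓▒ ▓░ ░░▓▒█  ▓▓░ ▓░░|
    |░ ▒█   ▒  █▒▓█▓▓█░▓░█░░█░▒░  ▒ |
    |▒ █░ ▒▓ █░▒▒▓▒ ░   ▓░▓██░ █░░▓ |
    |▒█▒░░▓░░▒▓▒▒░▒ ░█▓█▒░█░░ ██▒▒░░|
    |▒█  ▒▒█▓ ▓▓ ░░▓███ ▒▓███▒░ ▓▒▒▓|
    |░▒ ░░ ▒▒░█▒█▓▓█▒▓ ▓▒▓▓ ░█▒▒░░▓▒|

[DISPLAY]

                    ┃Grace Hall,2024-11-18,39.47,6,11░
                    ┃Ivy Hall,2024-07-23,34.41,7,5290░
                    ┃Eve Clark,2024-10-22,65.25,8,131░
                    ┃Hank Brown,2024-11-23,9.11,9,795░
                    ┃Eve Smith,2024-01-27,31.51,10,84░
                    ┃Carol Lee,2024-11-07,81.10,11,93░
                    ┃Ivy Smith,2024-01-08,16.88,12,36░
                    ┃Grace Smith,2024-02-04,56.02,13,▼
                    ┗━┏━━━━━━━━━━━━━━━━━━━━━━━━━┓━━━━━
                      ┃ ImageViewer             ┃     
                      ┠─────────────────────────┨     
                      ┃▓█▒▒▓░▓░ ▓▓▓▒███▓█░▓▓░░ ▓┃     
                      ┃█░█ ▓░▒▓▒▒░▓░▒▓█░▒▓ █  ▒░┃     
                      ┃   ░░ ▓▓ █ ▓▒  ▒█▒░▓ ▓▓█░┃     
                      ┃▒▓░ █ ▓░▒ ▒░░ ░█░▒░ ▒▒░▒█┃     
                      ┃█░▓ ░ ▒▓░░█░█▒░█▒█  ▒▓ ░▓┃     
                      ┃▒▒ █░ █▒█ █ █░▒▓▒ ▓▓  ▓ █┃     
                      ┃█░░█▓▓ █▒▓▓ ░▒ ░ █▒▒▓▒█░█┃     
                      ┃▒  ▓  ▓░░▓░ ░ ░█░ ▒ ▒▓ ░▒┃     
                      ┃░  ▓░▒░█░▒ ▓▒ ░▓█ ▓█▓▒  ▓┃     
                      ┃▓░ ████▓█▓▒▒ ▒▓  ▓██ ▒▓ █┃     
                      ┃▒░▓ ▓ ▓ ▓▒█ ▒  ░▓▒▓ █ ▒▓▓┃     
                      ┃██▓░▓█▓█▒█▒░▓░▒ ░ ░ ▒░ ▒ ┃     


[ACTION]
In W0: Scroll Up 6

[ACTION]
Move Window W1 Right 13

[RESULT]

                    ┃Grace Hall,2024-11-18,39.47,6,11░
                    ┃Ivy Hall,2024-07-23,34.41,7,5290░
                    ┃Eve Clark,2024-10-22,65.25,8,131░
                    ┃Hank Brown,2024-11-23,9.11,9,795░
                    ┃Eve Smith,2024-01-27,31.51,10,84░
                    ┃Carol Lee,2024-11-07,81.10,11,93░
                    ┃Ivy Smith,2024-01-08,16.88,12,36░
                    ┃Grace Smith,2024-02-04,56.02,13,▼
                    ┗━━━━━━━━━━━━━━┏━━━━━━━━━━━━━━━━━━
                                   ┃ ImageViewer      
                                   ┠──────────────────
                                   ┃▓█▒▒▓░▓░ ▓▓▓▒███▓█
                                   ┃█░█ ▓░▒▓▒▒░▓░▒▓█░▒
                                   ┃   ░░ ▓▓ █ ▓▒  ▒█▒
                                   ┃▒▓░ █ ▓░▒ ▒░░ ░█░▒
                                   ┃█░▓ ░ ▒▓░░█░█▒░█▒█
                                   ┃▒▒ █░ █▒█ █ █░▒▓▒ 
                                   ┃█░░█▓▓ █▒▓▓ ░▒ ░ █
                                   ┃▒  ▓  ▓░░▓░ ░ ░█░ 
                                   ┃░  ▓░▒░█░▒ ▓▒ ░▓█ 
                                   ┃▓░ ████▓█▓▒▒ ▒▓  ▓
                                   ┃▒░▓ ▓ ▓ ▓▒█ ▒  ░▓▒
                                   ┃██▓░▓█▓█▒█▒░▓░▒ ░ 


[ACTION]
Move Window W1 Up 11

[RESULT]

                    ┃Grace Hall,202┃▓█▒▒▓░▓░ ▓▓▓▒███▓█
                    ┃Ivy Hall,2024-┃█░█ ▓░▒▓▒▒░▓░▒▓█░▒
                    ┃Eve Clark,2024┃   ░░ ▓▓ █ ▓▒  ▒█▒
                    ┃Hank Brown,202┃▒▓░ █ ▓░▒ ▒░░ ░█░▒
                    ┃Eve Smith,2024┃█░▓ ░ ▒▓░░█░█▒░█▒█
                    ┃Carol Lee,2024┃▒▒ █░ █▒█ █ █░▒▓▒ 
                    ┃Ivy Smith,2024┃█░░█▓▓ █▒▓▓ ░▒ ░ █
                    ┃Grace Smith,20┃▒  ▓  ▓░░▓░ ░ ░█░ 
                    ┗━━━━━━━━━━━━━━┃░  ▓░▒░█░▒ ▓▒ ░▓█ 
                                   ┃▓░ ████▓█▓▒▒ ▒▓  ▓
                                   ┃▒░▓ ▓ ▓ ▓▒█ ▒  ░▓▒
                                   ┃██▓░▓█▓█▒█▒░▓░▒ ░ 
                                   ┃█▒█▓█▓▒▓▒█ ▓▒  ░░░
                                   ┃█░ ▒░▒▓█ ▓█▓▓█▓░  
                                   ┃▓█ ▒▒░░ ▓░█▓▓▒ ░ ▓
                                   ┃░░▒  ▒▒░▒ █▓▒ ▓░ ░
                                   ┗━━━━━━━━━━━━━━━━━━
                                                      
                                                      
                                                      
                                                      
                                                      
                                                      


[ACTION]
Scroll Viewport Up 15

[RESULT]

                    ┏━━━━━━━━━━━━━━━━━━━━━━━━━━━━━━━━━
                    ┃ FileEditor                      
                    ┠─────────────────────────────────
                    ┃█ame,date,score,id,amount,age   ▲
                    ┃Jack King,2024-09-16,71.06,1,110█
                    ┃Eve Taylor,2024-11-15,21.56,2,96░
                    ┃Grace Clark,20┏━━━━━━━━━━━━━━━━━━
                    ┃Ivy Clark,2024┃ ImageViewer      
                    ┃Hank Wilson,20┠──────────────────
                    ┃Grace Hall,202┃▓█▒▒▓░▓░ ▓▓▓▒███▓█
                    ┃Ivy Hall,2024-┃█░█ ▓░▒▓▒▒░▓░▒▓█░▒
                    ┃Eve Clark,2024┃   ░░ ▓▓ █ ▓▒  ▒█▒
                    ┃Hank Brown,202┃▒▓░ █ ▓░▒ ▒░░ ░█░▒
                    ┃Eve Smith,2024┃█░▓ ░ ▒▓░░█░█▒░█▒█
                    ┃Carol Lee,2024┃▒▒ █░ █▒█ █ █░▒▓▒ 
                    ┃Ivy Smith,2024┃█░░█▓▓ █▒▓▓ ░▒ ░ █
                    ┃Grace Smith,20┃▒  ▓  ▓░░▓░ ░ ░█░ 
                    ┗━━━━━━━━━━━━━━┃░  ▓░▒░█░▒ ▓▒ ░▓█ 
                                   ┃▓░ ████▓█▓▒▒ ▒▓  ▓
                                   ┃▒░▓ ▓ ▓ ▓▒█ ▒  ░▓▒
                                   ┃██▓░▓█▓█▒█▒░▓░▒ ░ 
                                   ┃█▒█▓█▓▒▓▒█ ▓▒  ░░░
                                   ┃█░ ▒░▒▓█ ▓█▓▓█▓░  


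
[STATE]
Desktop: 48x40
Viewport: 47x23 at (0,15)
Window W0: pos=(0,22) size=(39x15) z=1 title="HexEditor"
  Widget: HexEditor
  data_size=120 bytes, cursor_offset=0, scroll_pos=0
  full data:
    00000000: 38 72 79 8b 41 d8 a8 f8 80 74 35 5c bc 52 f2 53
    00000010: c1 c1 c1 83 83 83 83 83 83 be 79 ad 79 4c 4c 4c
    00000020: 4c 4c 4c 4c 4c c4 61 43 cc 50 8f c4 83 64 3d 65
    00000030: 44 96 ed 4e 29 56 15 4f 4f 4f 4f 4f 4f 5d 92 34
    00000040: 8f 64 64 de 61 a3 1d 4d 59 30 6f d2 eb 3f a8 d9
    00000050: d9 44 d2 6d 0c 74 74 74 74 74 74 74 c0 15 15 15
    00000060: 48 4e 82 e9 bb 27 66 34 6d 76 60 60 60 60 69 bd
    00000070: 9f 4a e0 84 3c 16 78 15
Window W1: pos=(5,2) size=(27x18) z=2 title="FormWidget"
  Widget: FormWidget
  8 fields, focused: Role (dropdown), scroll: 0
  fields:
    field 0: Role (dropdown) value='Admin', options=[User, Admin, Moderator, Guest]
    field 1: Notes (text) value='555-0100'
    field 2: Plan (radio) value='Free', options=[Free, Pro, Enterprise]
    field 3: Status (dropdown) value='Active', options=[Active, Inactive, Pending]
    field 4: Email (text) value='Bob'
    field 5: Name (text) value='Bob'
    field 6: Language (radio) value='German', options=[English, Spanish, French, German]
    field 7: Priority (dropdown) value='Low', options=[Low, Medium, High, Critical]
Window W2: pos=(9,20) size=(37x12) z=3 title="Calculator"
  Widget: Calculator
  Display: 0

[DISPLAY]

     ┃                         ┃               
     ┃                         ┃               
     ┃                         ┃               
     ┃                         ┃               
     ┗━━━━━━━━━━━━━━━━━━━━━━━━━┛               
         ┏━━━━━━━━━━━━━━━━━━━━━━━━━━━━━━━━━━━┓ 
         ┃ Calculator                        ┃ 
┏━━━━━━━━┠───────────────────────────────────┨ 
┃ HexEdit┃                                  0┃ 
┠────────┃┌───┬───┬───┬───┐                  ┃ 
┃00000000┃│ 7 │ 8 │ 9 │ ÷ │                  ┃ 
┃00000010┃├───┼───┼───┼───┤                  ┃ 
┃00000020┃│ 4 │ 5 │ 6 │ × │                  ┃ 
┃00000030┃├───┼───┼───┼───┤                  ┃ 
┃00000040┃│ 1 │ 2 │ 3 │ - │                  ┃ 
┃00000050┃└───┴───┴───┴───┘                  ┃ 
┃00000060┗━━━━━━━━━━━━━━━━━━━━━━━━━━━━━━━━━━━┛ 
┃00000070  9f 4a e0 84 3c 16 78 15    ┃        
┃                                     ┃        
┃                                     ┃        
┃                                     ┃        
┗━━━━━━━━━━━━━━━━━━━━━━━━━━━━━━━━━━━━━┛        
                                               


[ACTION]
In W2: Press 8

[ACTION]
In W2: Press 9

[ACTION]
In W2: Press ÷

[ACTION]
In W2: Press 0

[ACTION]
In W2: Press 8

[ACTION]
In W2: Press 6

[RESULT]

     ┃                         ┃               
     ┃                         ┃               
     ┃                         ┃               
     ┃                         ┃               
     ┗━━━━━━━━━━━━━━━━━━━━━━━━━┛               
         ┏━━━━━━━━━━━━━━━━━━━━━━━━━━━━━━━━━━━┓ 
         ┃ Calculator                        ┃ 
┏━━━━━━━━┠───────────────────────────────────┨ 
┃ HexEdit┃                                 86┃ 
┠────────┃┌───┬───┬───┬───┐                  ┃ 
┃00000000┃│ 7 │ 8 │ 9 │ ÷ │                  ┃ 
┃00000010┃├───┼───┼───┼───┤                  ┃ 
┃00000020┃│ 4 │ 5 │ 6 │ × │                  ┃ 
┃00000030┃├───┼───┼───┼───┤                  ┃ 
┃00000040┃│ 1 │ 2 │ 3 │ - │                  ┃ 
┃00000050┃└───┴───┴───┴───┘                  ┃ 
┃00000060┗━━━━━━━━━━━━━━━━━━━━━━━━━━━━━━━━━━━┛ 
┃00000070  9f 4a e0 84 3c 16 78 15    ┃        
┃                                     ┃        
┃                                     ┃        
┃                                     ┃        
┗━━━━━━━━━━━━━━━━━━━━━━━━━━━━━━━━━━━━━┛        
                                               


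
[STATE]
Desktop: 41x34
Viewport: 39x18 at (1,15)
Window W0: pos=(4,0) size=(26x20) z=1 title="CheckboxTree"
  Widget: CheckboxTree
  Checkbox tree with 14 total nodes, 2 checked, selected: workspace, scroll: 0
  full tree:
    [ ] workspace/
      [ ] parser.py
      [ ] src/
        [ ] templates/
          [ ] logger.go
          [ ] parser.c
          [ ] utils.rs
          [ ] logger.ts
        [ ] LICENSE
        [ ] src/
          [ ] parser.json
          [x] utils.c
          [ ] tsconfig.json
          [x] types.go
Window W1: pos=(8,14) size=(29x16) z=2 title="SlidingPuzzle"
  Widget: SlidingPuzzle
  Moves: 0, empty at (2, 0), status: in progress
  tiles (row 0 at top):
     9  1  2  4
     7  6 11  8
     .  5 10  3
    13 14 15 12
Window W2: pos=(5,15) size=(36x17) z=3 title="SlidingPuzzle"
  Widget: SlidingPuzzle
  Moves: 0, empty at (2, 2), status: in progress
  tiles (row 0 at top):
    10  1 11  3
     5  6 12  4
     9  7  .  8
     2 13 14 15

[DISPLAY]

   ┃┏━━━━━━━━━━━━━━━━━━━━━━━━━━━━━━━━━━
   ┃┃ SlidingPuzzle                    
   ┃┠──────────────────────────────────
   ┃┃┌────┬────┬────┬────┐             
   ┗┃│ 10 │  1 │ 11 │  3 │             
    ┃├────┼────┼────┼────┤             
    ┃│  5 │  6 │ 12 │  4 │             
    ┃├────┼────┼────┼────┤             
    ┃│  9 │  7 │    │  8 │             
    ┃├────┼────┼────┼────┤             
    ┃│  2 │ 13 │ 14 │ 15 │             
    ┃└────┴────┴────┴────┘             
    ┃Moves: 0                          
    ┃                                  
    ┃                                  
    ┃                                  
    ┗━━━━━━━━━━━━━━━━━━━━━━━━━━━━━━━━━━
                                       


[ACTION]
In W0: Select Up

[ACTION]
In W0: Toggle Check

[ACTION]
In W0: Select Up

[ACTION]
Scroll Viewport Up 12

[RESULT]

   ┃>[x] workspace/         ┃          
   ┃   [x] parser.py        ┃          
   ┃   [x] src/             ┃          
   ┃     [x] templates/     ┃          
   ┃       [x] logger.go    ┃          
   ┃       [x] parser.c     ┃          
   ┃       [x] utils.rs     ┃          
   ┃       [x] logger.ts    ┃          
   ┃     [x] LICENSE        ┃          
   ┃     [x] src/           ┃          
   ┃       [x] parser.json  ┃          
   ┃   ┏━━━━━━━━━━━━━━━━━━━━━━━━━━━┓   
   ┃┏━━━━━━━━━━━━━━━━━━━━━━━━━━━━━━━━━━
   ┃┃ SlidingPuzzle                    
   ┃┠──────────────────────────────────
   ┃┃┌────┬────┬────┬────┐             
   ┗┃│ 10 │  1 │ 11 │  3 │             
    ┃├────┼────┼────┼────┤             


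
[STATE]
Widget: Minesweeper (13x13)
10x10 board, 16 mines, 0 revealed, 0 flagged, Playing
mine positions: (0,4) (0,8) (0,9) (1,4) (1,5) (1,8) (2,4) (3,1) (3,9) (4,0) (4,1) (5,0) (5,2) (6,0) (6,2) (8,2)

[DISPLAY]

■■■■■■■■■■   
■■■■■■■■■■   
■■■■■■■■■■   
■■■■■■■■■■   
■■■■■■■■■■   
■■■■■■■■■■   
■■■■■■■■■■   
■■■■■■■■■■   
■■■■■■■■■■   
■■■■■■■■■■   
             
             
             


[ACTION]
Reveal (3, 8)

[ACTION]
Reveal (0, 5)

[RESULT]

■■■■■3■■■■   
■■■■■■■■■■   
■■■■■■■■■■   
■■■■■■■■1■   
■■■■■■■■■■   
■■■■■■■■■■   
■■■■■■■■■■   
■■■■■■■■■■   
■■■■■■■■■■   
■■■■■■■■■■   
             
             
             


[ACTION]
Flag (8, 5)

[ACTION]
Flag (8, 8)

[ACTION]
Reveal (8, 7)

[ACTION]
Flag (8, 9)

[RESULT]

■■■■■3■■■■   
■■■■■■■■■■   
■■■■■3112■   
■■■111  1■   
■■■1    11   
■■■2         
■■■2         
■■■2         
■■■1         
■■■1         
             
             
             


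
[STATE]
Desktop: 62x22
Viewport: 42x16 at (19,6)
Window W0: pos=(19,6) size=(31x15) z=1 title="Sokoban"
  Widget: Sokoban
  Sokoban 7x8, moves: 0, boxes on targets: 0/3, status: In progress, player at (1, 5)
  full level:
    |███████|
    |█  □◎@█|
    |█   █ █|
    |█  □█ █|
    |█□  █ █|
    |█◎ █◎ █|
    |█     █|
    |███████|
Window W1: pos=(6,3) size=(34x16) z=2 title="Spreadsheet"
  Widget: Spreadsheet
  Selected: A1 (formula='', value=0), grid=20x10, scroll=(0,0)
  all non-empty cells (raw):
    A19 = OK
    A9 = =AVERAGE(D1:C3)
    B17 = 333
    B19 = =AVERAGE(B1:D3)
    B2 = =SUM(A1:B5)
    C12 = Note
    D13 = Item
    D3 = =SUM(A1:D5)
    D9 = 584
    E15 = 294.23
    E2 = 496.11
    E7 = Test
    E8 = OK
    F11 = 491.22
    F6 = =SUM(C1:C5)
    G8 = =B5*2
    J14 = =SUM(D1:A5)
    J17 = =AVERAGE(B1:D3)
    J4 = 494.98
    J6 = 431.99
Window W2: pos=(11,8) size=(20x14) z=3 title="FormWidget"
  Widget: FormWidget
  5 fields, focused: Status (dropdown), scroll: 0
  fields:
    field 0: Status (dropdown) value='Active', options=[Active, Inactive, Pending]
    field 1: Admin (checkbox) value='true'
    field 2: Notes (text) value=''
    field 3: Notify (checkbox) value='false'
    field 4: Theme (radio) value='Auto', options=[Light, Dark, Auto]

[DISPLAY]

                    ┃━━━━━━━━━┓           
   B       C       D┃         ┃           
━━━━━━━━━━━┓--------┃─────────┨           
dget       ┃   0    ┃         ┃           
───────────┨   0    ┃         ┃           
s:     [A▼]┃   0#CIR┃         ┃           
:      [x] ┃   0    ┃         ┃           
:      [  ]┃   0    ┃         ┃           
y:     [ ] ┃   0    ┃         ┃           
:      ( ) ┃   0    ┃         ┃           
           ┃   0    ┃         ┃           
           ┃   0    ┃         ┃           
           ┃━━━━━━━━┛         ┃           
           ┃                  ┃           
           ┃━━━━━━━━━━━━━━━━━━┛           
━━━━━━━━━━━┛                              


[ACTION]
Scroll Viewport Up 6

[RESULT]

                                          
                                          
                                          
━━━━━━━━━━━━━━━━━━━━┓                     
                    ┃                     
────────────────────┨                     
                    ┃━━━━━━━━━┓           
   B       C       D┃         ┃           
━━━━━━━━━━━┓--------┃─────────┨           
dget       ┃   0    ┃         ┃           
───────────┨   0    ┃         ┃           
s:     [A▼]┃   0#CIR┃         ┃           
:      [x] ┃   0    ┃         ┃           
:      [  ]┃   0    ┃         ┃           
y:     [ ] ┃   0    ┃         ┃           
:      ( ) ┃   0    ┃         ┃           


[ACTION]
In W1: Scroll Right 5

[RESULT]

                                          
                                          
                                          
━━━━━━━━━━━━━━━━━━━━┓                     
                    ┃                     
────────────────────┨                     
                    ┃━━━━━━━━━┓           
   G       H       I┃         ┃           
━━━━━━━━━━━┓--------┃─────────┨           
dget       ┃   0    ┃         ┃           
───────────┨   0    ┃         ┃           
s:     [A▼]┃   0    ┃         ┃           
:      [x] ┃   0    ┃         ┃           
:      [  ]┃   0    ┃         ┃           
y:     [ ] ┃   0    ┃         ┃           
:      ( ) ┃   0    ┃         ┃           


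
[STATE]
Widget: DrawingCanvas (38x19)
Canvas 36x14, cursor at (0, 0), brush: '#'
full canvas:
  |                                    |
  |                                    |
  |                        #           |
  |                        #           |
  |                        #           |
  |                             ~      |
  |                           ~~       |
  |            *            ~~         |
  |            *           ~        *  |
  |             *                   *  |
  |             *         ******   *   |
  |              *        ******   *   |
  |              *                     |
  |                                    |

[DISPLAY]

+                                     
                                      
                        #             
                        #             
                        #             
                             ~        
                           ~~         
            *            ~~           
            *           ~        *    
             *                   *    
             *         ******   *     
              *        ******   *     
              *                       
                                      
                                      
                                      
                                      
                                      
                                      


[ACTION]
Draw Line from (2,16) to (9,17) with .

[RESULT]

+                                     
                                      
                .       #             
                .       #             
                .       #             
                .            ~        
                 .         ~~         
            *    .       ~~           
            *    .      ~        *    
             *   .               *    
             *         ******   *     
              *        ******   *     
              *                       
                                      
                                      
                                      
                                      
                                      
                                      


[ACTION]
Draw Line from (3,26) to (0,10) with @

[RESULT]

+         @@@                         
             @@@@@                    
                . @@@@@@#             
                .       @@@           
                .       #             
                .            ~        
                 .         ~~         
            *    .       ~~           
            *    .      ~        *    
             *   .               *    
             *         ******   *     
              *        ******   *     
              *                       
                                      
                                      
                                      
                                      
                                      
                                      


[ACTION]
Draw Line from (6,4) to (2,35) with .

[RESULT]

+         @@@                         
             @@@@@                    
                . @@@@@@#       ....  
                .       ........      
                ........#             
        .........            ~        
    ....         .         ~~         
            *    .       ~~           
            *    .      ~        *    
             *   .               *    
             *         ******   *     
              *        ******   *     
              *                       
                                      
                                      
                                      
                                      
                                      
                                      


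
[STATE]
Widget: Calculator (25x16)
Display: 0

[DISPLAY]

                        0
┌───┬───┬───┬───┐        
│ 7 │ 8 │ 9 │ ÷ │        
├───┼───┼───┼───┤        
│ 4 │ 5 │ 6 │ × │        
├───┼───┼───┼───┤        
│ 1 │ 2 │ 3 │ - │        
├───┼───┼───┼───┤        
│ 0 │ . │ = │ + │        
├───┼───┼───┼───┤        
│ C │ MC│ MR│ M+│        
└───┴───┴───┴───┘        
                         
                         
                         
                         


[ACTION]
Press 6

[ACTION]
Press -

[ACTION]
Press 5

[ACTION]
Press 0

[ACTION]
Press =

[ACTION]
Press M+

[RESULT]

                      -44
┌───┬───┬───┬───┐        
│ 7 │ 8 │ 9 │ ÷ │        
├───┼───┼───┼───┤        
│ 4 │ 5 │ 6 │ × │        
├───┼───┼───┼───┤        
│ 1 │ 2 │ 3 │ - │        
├───┼───┼───┼───┤        
│ 0 │ . │ = │ + │        
├───┼───┼───┼───┤        
│ C │ MC│ MR│ M+│        
└───┴───┴───┴───┘        
                         
                         
                         
                         


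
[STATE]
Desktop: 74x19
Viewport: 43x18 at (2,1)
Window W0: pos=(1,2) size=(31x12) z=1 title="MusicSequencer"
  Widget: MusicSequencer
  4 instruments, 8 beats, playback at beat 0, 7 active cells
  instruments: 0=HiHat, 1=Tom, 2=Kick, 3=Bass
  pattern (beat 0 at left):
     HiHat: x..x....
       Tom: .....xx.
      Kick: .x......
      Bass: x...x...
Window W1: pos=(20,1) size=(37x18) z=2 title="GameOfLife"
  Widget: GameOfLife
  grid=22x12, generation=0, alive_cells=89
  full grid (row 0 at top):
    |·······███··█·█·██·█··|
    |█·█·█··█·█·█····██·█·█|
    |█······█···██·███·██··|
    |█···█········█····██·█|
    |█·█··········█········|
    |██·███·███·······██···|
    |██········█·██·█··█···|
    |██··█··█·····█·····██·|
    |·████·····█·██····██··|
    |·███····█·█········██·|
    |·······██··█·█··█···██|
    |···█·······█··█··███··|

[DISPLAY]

                  ┏━━━━━━━━━━━━━━━━━━━━━━━━
━━━━━━━━━━━━━━━━━━┃ GameOfLife             
 MusicSequencer   ┠────────────────────────
──────────────────┃Gen: 0                  
      ▼1234567    ┃·······███··█·█·██·█··  
 HiHat█··█····    ┃█·█·█··█·█·█····██·█·█  
   Tom·····██·    ┃█······█···██·███·██··  
  Kick·█······    ┃█···█········█····██·█  
  Bass█···█···    ┃█·█··········█········  
                  ┃██·███·███·······██···  
                  ┃██········█·██·█··█···  
                  ┃██··█··█·····█·····██·  
━━━━━━━━━━━━━━━━━━┃·████·····█·██····██··  
                  ┃·███····█·█········██·  
                  ┃·······██··█·█··█···██  
                  ┃···█·······█··█··███··  
                  ┃                        
                  ┗━━━━━━━━━━━━━━━━━━━━━━━━


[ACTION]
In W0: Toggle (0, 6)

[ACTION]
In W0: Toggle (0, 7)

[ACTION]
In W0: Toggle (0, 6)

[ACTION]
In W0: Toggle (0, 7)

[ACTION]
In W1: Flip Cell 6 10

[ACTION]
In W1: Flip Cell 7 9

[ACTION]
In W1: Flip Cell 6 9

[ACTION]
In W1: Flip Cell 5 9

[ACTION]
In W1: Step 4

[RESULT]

                  ┏━━━━━━━━━━━━━━━━━━━━━━━━
━━━━━━━━━━━━━━━━━━┃ GameOfLife             
 MusicSequencer   ┠────────────────────────
──────────────────┃Gen: 4                  
      ▼1234567    ┃·······█········█·····  
 HiHat█··█····    ┃···········██····██···  
   Tom·····██·    ┃██·····█····█····█···█  
  Kick·█······    ┃█·██·········█·█·····█  
  Bass█···█···    ┃·████··█·████·██······  
                  ┃·····████····█···██·██  
                  ┃········█····██·███·██  
                  ┃···················██·  
━━━━━━━━━━━━━━━━━━┃··██········█··█·█·█··  
                  ┃···············█·███··  
                  ┃········█·█·····█···█·  
                  ┃········█·█·██···████·  
                  ┃                        
                  ┗━━━━━━━━━━━━━━━━━━━━━━━━


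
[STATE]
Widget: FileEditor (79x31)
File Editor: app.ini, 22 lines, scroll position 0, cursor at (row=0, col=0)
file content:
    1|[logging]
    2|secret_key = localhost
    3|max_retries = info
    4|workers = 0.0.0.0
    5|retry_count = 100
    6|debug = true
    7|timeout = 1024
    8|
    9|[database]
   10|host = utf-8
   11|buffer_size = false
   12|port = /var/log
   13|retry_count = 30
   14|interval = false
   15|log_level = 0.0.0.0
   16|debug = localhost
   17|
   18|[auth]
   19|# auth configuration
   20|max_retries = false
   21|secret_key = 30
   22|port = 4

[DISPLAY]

█logging]                                                                     ▲
secret_key = localhost                                                        █
max_retries = info                                                            ░
workers = 0.0.0.0                                                             ░
retry_count = 100                                                             ░
debug = true                                                                  ░
timeout = 1024                                                                ░
                                                                              ░
[database]                                                                    ░
host = utf-8                                                                  ░
buffer_size = false                                                           ░
port = /var/log                                                               ░
retry_count = 30                                                              ░
interval = false                                                              ░
log_level = 0.0.0.0                                                           ░
debug = localhost                                                             ░
                                                                              ░
[auth]                                                                        ░
# auth configuration                                                          ░
max_retries = false                                                           ░
secret_key = 30                                                               ░
port = 4                                                                      ░
                                                                              ░
                                                                              ░
                                                                              ░
                                                                              ░
                                                                              ░
                                                                              ░
                                                                              ░
                                                                              ░
                                                                              ▼


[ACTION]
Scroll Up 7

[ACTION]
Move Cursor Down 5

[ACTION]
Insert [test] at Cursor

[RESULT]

[logging]                                                                     ▲
secret_key = localhost                                                        █
max_retries = info                                                            ░
workers = 0.0.0.0                                                             ░
retry_count = 100                                                             ░
test█ebug = true                                                              ░
timeout = 1024                                                                ░
                                                                              ░
[database]                                                                    ░
host = utf-8                                                                  ░
buffer_size = false                                                           ░
port = /var/log                                                               ░
retry_count = 30                                                              ░
interval = false                                                              ░
log_level = 0.0.0.0                                                           ░
debug = localhost                                                             ░
                                                                              ░
[auth]                                                                        ░
# auth configuration                                                          ░
max_retries = false                                                           ░
secret_key = 30                                                               ░
port = 4                                                                      ░
                                                                              ░
                                                                              ░
                                                                              ░
                                                                              ░
                                                                              ░
                                                                              ░
                                                                              ░
                                                                              ░
                                                                              ▼


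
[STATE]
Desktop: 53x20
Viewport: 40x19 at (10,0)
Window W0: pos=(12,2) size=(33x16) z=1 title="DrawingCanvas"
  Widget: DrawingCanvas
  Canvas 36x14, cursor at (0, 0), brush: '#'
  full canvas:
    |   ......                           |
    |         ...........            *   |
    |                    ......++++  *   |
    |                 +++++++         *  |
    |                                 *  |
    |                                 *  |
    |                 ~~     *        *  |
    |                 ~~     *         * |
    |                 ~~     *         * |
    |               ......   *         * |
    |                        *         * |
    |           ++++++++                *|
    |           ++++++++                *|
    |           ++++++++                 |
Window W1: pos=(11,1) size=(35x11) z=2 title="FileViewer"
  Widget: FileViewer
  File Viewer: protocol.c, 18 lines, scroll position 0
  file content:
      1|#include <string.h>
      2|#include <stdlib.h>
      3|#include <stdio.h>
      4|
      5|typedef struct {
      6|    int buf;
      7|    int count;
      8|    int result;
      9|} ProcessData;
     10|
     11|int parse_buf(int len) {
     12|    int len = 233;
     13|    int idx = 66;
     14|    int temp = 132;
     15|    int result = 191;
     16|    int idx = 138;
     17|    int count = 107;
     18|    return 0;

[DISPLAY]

                                        
 ┏━━━━━━━━━━━━━━━━━━━━━━━━━━━━━━━━━┓    
 ┃ FileViewer                      ┃    
 ┠─────────────────────────────────┨    
 ┃#include <string.h>             ▲┃    
 ┃#include <stdlib.h>             █┃    
 ┃#include <stdio.h>              ░┃    
 ┃                                ░┃    
 ┃typedef struct {                ░┃    
 ┃    int buf;                    ░┃    
 ┃    int count;                  ▼┃    
 ┗━━━━━━━━━━━━━━━━━━━━━━━━━━━━━━━━━┛    
  ┃                 ~~     *      ┃     
  ┃                 ~~     *      ┃     
  ┃               ......   *      ┃     
  ┃                        *      ┃     
  ┃           ++++++++            ┃     
  ┗━━━━━━━━━━━━━━━━━━━━━━━━━━━━━━━┛     
                                        


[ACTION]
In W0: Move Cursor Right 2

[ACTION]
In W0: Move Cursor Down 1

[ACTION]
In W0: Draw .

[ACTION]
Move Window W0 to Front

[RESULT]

                                        
 ┏━━━━━━━━━━━━━━━━━━━━━━━━━━━━━━━━━┓    
 ┃┏━━━━━━━━━━━━━━━━━━━━━━━━━━━━━━━┓┃    
 ┠┃ DrawingCanvas                 ┃┨    
 ┃┠───────────────────────────────┨┃    
 ┃┃   ......                      ┃┃    
 ┃┃  .      ...........           ┃┃    
 ┃┃                    ......++++ ┃┃    
 ┃┃                 +++++++       ┃┃    
 ┃┃                               ┃┃    
 ┃┃                               ┃┃    
 ┗┃                 ~~     *      ┃┛    
  ┃                 ~~     *      ┃     
  ┃                 ~~     *      ┃     
  ┃               ......   *      ┃     
  ┃                        *      ┃     
  ┃           ++++++++            ┃     
  ┗━━━━━━━━━━━━━━━━━━━━━━━━━━━━━━━┛     
                                        
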